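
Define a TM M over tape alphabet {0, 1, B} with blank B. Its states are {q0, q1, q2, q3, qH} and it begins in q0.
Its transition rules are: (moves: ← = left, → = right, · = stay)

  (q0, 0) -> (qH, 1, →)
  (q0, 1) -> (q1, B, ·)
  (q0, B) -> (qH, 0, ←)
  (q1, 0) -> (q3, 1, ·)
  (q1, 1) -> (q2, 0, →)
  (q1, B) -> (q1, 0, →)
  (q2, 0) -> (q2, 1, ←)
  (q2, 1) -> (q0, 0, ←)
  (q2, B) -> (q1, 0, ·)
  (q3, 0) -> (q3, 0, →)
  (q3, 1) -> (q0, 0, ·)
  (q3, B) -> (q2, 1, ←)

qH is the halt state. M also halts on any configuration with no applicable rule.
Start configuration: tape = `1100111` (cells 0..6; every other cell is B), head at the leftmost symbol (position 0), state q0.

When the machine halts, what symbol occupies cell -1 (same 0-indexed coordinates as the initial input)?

state=q0 head=0 tape=B[1]100111   (q0,1)→(q1,B,·)
state=q1 head=0 tape=B[B]100111   (q1,B)→(q1,0,→)
state=q1 head=1 tape=B0[1]00111   (q1,1)→(q2,0,→)
state=q2 head=2 tape=B00[0]0111   (q2,0)→(q2,1,←)
state=q2 head=1 tape=B0[0]10111   (q2,0)→(q2,1,←)
state=q2 head=0 tape=B[0]110111   (q2,0)→(q2,1,←)
state=q2 head=-1 tape=[B]1110111   (q2,B)→(q1,0,·)
state=q1 head=-1 tape=[0]1110111   (q1,0)→(q3,1,·)
state=q3 head=-1 tape=[1]1110111   (q3,1)→(q0,0,·)
state=q0 head=-1 tape=[0]1110111   (q0,0)→(qH,1,→)
state=qH head=0 tape=1[1]110111
Cell -1 holds 1 when M halts.

1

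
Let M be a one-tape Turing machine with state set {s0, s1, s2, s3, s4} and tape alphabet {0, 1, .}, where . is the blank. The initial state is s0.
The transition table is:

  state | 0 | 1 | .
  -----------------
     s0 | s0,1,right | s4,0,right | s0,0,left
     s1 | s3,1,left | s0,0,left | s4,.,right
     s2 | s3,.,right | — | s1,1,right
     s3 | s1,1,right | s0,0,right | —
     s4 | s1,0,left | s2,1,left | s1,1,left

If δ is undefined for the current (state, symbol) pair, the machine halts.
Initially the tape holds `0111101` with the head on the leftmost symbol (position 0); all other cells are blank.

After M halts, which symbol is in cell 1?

.

state=s0 head=0 tape=[0]111101...   (s0,0)→(s0,1,right)
state=s0 head=1 tape=1[1]11101...   (s0,1)→(s4,0,right)
state=s4 head=2 tape=10[1]1101...   (s4,1)→(s2,1,left)
state=s2 head=1 tape=1[0]11101...   (s2,0)→(s3,.,right)
state=s3 head=2 tape=1.[1]1101...   (s3,1)→(s0,0,right)
state=s0 head=3 tape=1.0[1]101...   (s0,1)→(s4,0,right)
state=s4 head=4 tape=1.00[1]01...   (s4,1)→(s2,1,left)
state=s2 head=3 tape=1.0[0]101...   (s2,0)→(s3,.,right)
state=s3 head=4 tape=1.0.[1]01...   (s3,1)→(s0,0,right)
state=s0 head=5 tape=1.0.0[0]1...   (s0,0)→(s0,1,right)
state=s0 head=6 tape=1.0.01[1]...   (s0,1)→(s4,0,right)
state=s4 head=7 tape=1.0.010[.]..   (s4,.)→(s1,1,left)
state=s1 head=6 tape=1.0.01[0]1..   (s1,0)→(s3,1,left)
state=s3 head=5 tape=1.0.0[1]11..   (s3,1)→(s0,0,right)
state=s0 head=6 tape=1.0.00[1]1..   (s0,1)→(s4,0,right)
state=s4 head=7 tape=1.0.000[1]..   (s4,1)→(s2,1,left)
state=s2 head=6 tape=1.0.00[0]1..   (s2,0)→(s3,.,right)
state=s3 head=7 tape=1.0.00.[1]..   (s3,1)→(s0,0,right)
state=s0 head=8 tape=1.0.00.0[.].   (s0,.)→(s0,0,left)
state=s0 head=7 tape=1.0.00.[0]0.   (s0,0)→(s0,1,right)
state=s0 head=8 tape=1.0.00.1[0].   (s0,0)→(s0,1,right)
state=s0 head=9 tape=1.0.00.11[.]   (s0,.)→(s0,0,left)
state=s0 head=8 tape=1.0.00.1[1]0   (s0,1)→(s4,0,right)
state=s4 head=9 tape=1.0.00.10[0]   (s4,0)→(s1,0,left)
state=s1 head=8 tape=1.0.00.1[0]0   (s1,0)→(s3,1,left)
state=s3 head=7 tape=1.0.00.[1]10   (s3,1)→(s0,0,right)
state=s0 head=8 tape=1.0.00.0[1]0   (s0,1)→(s4,0,right)
state=s4 head=9 tape=1.0.00.00[0]   (s4,0)→(s1,0,left)
state=s1 head=8 tape=1.0.00.0[0]0   (s1,0)→(s3,1,left)
state=s3 head=7 tape=1.0.00.[0]10   (s3,0)→(s1,1,right)
state=s1 head=8 tape=1.0.00.1[1]0   (s1,1)→(s0,0,left)
state=s0 head=7 tape=1.0.00.[1]00   (s0,1)→(s4,0,right)
state=s4 head=8 tape=1.0.00.0[0]0   (s4,0)→(s1,0,left)
state=s1 head=7 tape=1.0.00.[0]00   (s1,0)→(s3,1,left)
state=s3 head=6 tape=1.0.00[.]100
Cell 1 holds . when M halts.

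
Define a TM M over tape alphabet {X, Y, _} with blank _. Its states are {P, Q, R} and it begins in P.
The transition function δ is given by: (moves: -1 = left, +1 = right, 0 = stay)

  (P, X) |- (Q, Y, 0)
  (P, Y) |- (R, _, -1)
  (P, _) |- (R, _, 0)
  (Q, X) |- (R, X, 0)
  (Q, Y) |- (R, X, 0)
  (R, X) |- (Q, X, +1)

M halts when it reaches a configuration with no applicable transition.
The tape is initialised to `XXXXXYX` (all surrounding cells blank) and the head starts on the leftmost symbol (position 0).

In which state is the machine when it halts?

P | [X]XXXXYX_   read X → write Y, move 0, go to Q
Q | [Y]XXXXYX_   read Y → write X, move 0, go to R
R | [X]XXXXYX_   read X → write X, move +1, go to Q
Q | X[X]XXXYX_   read X → write X, move 0, go to R
R | X[X]XXXYX_   read X → write X, move +1, go to Q
Q | XX[X]XXYX_   read X → write X, move 0, go to R
R | XX[X]XXYX_   read X → write X, move +1, go to Q
Q | XXX[X]XYX_   read X → write X, move 0, go to R
R | XXX[X]XYX_   read X → write X, move +1, go to Q
Q | XXXX[X]YX_   read X → write X, move 0, go to R
R | XXXX[X]YX_   read X → write X, move +1, go to Q
Q | XXXXX[Y]X_   read Y → write X, move 0, go to R
R | XXXXX[X]X_   read X → write X, move +1, go to Q
Q | XXXXXX[X]_   read X → write X, move 0, go to R
R | XXXXXX[X]_   read X → write X, move +1, go to Q
Q | XXXXXXX[_]
No transition is defined for (Q, _); M halts in state Q.

Q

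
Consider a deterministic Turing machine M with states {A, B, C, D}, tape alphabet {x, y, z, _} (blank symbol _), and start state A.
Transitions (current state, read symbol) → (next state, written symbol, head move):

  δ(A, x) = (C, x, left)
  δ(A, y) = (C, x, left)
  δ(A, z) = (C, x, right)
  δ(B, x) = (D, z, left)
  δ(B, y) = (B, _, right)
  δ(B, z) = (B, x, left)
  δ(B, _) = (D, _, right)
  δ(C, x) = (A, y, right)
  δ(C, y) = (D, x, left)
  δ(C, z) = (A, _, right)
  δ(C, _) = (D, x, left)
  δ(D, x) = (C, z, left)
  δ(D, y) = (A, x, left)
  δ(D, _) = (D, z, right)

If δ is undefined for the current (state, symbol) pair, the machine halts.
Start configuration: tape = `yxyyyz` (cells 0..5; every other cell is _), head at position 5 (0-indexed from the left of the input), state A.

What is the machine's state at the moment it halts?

A | _yxyyy[z]_   read z → write x, move right, go to C
C | _yxyyyx[_]   read _ → write x, move left, go to D
D | _yxyyy[x]x   read x → write z, move left, go to C
C | _yxyy[y]zx   read y → write x, move left, go to D
D | _yxy[y]xzx   read y → write x, move left, go to A
A | _yx[y]xxzx   read y → write x, move left, go to C
C | _y[x]xxxzx   read x → write y, move right, go to A
A | _yy[x]xxzx   read x → write x, move left, go to C
C | _y[y]xxxzx   read y → write x, move left, go to D
D | _[y]xxxxzx   read y → write x, move left, go to A
A | [_]xxxxxzx
No transition is defined for (A, _); M halts in state A.

A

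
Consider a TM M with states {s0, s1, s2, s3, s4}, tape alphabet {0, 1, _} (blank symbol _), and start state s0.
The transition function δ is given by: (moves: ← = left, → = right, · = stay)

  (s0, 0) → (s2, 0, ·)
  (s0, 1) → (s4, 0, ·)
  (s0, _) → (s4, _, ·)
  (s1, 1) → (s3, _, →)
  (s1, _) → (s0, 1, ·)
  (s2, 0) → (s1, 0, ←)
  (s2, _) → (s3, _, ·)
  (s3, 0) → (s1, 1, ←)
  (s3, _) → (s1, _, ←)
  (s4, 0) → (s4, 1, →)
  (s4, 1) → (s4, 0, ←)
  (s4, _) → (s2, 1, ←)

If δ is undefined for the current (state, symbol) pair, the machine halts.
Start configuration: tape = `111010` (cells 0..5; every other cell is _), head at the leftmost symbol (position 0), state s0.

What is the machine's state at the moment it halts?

s2

s0 | ___[1]11010   read 1 → write 0, move ·, go to s4
s4 | ___[0]11010   read 0 → write 1, move →, go to s4
s4 | ___1[1]1010   read 1 → write 0, move ←, go to s4
s4 | ___[1]01010   read 1 → write 0, move ←, go to s4
s4 | __[_]001010   read _ → write 1, move ←, go to s2
s2 | _[_]1001010   read _ → write _, move ·, go to s3
s3 | _[_]1001010   read _ → write _, move ←, go to s1
s1 | [_]_1001010   read _ → write 1, move ·, go to s0
s0 | [1]_1001010   read 1 → write 0, move ·, go to s4
s4 | [0]_1001010   read 0 → write 1, move →, go to s4
s4 | 1[_]1001010   read _ → write 1, move ←, go to s2
s2 | [1]11001010
No transition is defined for (s2, 1); M halts in state s2.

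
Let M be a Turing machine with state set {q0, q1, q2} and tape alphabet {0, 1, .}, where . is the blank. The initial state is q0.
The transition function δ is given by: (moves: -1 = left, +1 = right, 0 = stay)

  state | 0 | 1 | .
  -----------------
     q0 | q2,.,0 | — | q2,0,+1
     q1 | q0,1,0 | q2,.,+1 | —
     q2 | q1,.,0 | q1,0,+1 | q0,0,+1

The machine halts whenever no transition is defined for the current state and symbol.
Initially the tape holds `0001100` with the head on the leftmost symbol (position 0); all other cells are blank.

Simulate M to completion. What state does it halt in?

q0 | [0]001100   read 0 → write ., move 0, go to q2
q2 | [.]001100   read . → write 0, move +1, go to q0
q0 | 0[0]01100   read 0 → write ., move 0, go to q2
q2 | 0[.]01100   read . → write 0, move +1, go to q0
q0 | 00[0]1100   read 0 → write ., move 0, go to q2
q2 | 00[.]1100   read . → write 0, move +1, go to q0
q0 | 000[1]100
No transition is defined for (q0, 1); M halts in state q0.

q0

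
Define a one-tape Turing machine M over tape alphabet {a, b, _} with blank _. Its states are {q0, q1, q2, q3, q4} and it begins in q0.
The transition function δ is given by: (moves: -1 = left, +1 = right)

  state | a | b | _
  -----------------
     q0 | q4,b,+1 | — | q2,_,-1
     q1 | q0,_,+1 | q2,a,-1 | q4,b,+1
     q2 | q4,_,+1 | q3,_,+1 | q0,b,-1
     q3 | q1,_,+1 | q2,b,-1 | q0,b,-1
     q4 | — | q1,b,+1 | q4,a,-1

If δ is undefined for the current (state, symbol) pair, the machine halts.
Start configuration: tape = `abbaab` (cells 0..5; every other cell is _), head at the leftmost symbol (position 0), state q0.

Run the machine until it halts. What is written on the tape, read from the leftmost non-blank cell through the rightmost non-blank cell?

b___bbbb

q0 | [a]bbaab___   read a → write b, move +1, go to q4
q4 | b[b]baab___   read b → write b, move +1, go to q1
q1 | bb[b]aab___   read b → write a, move -1, go to q2
q2 | b[b]aaab___   read b → write _, move +1, go to q3
q3 | b_[a]aab___   read a → write _, move +1, go to q1
q1 | b__[a]ab___   read a → write _, move +1, go to q0
q0 | b___[a]b___   read a → write b, move +1, go to q4
q4 | b___b[b]___   read b → write b, move +1, go to q1
q1 | b___bb[_]__   read _ → write b, move +1, go to q4
q4 | b___bbb[_]_   read _ → write a, move -1, go to q4
q4 | b___bb[b]a_   read b → write b, move +1, go to q1
q1 | b___bbb[a]_   read a → write _, move +1, go to q0
q0 | b___bbb_[_]   read _ → write _, move -1, go to q2
q2 | b___bbb[_]_   read _ → write b, move -1, go to q0
q0 | b___bb[b]b_
The non-blank tape span at halt is b___bbbb.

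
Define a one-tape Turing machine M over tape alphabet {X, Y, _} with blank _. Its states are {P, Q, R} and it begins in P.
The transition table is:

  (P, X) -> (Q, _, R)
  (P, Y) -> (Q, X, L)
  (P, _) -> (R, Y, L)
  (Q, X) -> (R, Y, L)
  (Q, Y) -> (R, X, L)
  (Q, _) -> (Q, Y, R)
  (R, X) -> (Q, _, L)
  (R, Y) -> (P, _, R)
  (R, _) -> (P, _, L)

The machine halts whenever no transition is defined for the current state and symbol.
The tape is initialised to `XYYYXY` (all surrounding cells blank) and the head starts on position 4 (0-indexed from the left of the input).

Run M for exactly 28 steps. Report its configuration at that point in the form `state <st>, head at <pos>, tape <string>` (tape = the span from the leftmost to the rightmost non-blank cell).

state Q, head at 4, tape Y_____X

state=P head=4 tape=_XYYY[X]Y   (P,X)→(Q,_,R)
state=Q head=5 tape=_XYYY_[Y]   (Q,Y)→(R,X,L)
state=R head=4 tape=_XYYY[_]X   (R,_)→(P,_,L)
state=P head=3 tape=_XYY[Y]_X   (P,Y)→(Q,X,L)
state=Q head=2 tape=_XY[Y]X_X   (Q,Y)→(R,X,L)
state=R head=1 tape=_X[Y]XX_X   (R,Y)→(P,_,R)
state=P head=2 tape=_X_[X]X_X   (P,X)→(Q,_,R)
state=Q head=3 tape=_X__[X]_X   (Q,X)→(R,Y,L)
state=R head=2 tape=_X_[_]Y_X   (R,_)→(P,_,L)
state=P head=1 tape=_X[_]_Y_X   (P,_)→(R,Y,L)
state=R head=0 tape=_[X]Y_Y_X   (R,X)→(Q,_,L)
state=Q head=-1 tape=[_]_Y_Y_X   (Q,_)→(Q,Y,R)
state=Q head=0 tape=Y[_]Y_Y_X   (Q,_)→(Q,Y,R)
state=Q head=1 tape=YY[Y]_Y_X   (Q,Y)→(R,X,L)
state=R head=0 tape=Y[Y]X_Y_X   (R,Y)→(P,_,R)
state=P head=1 tape=Y_[X]_Y_X   (P,X)→(Q,_,R)
state=Q head=2 tape=Y__[_]Y_X   (Q,_)→(Q,Y,R)
state=Q head=3 tape=Y__Y[Y]_X   (Q,Y)→(R,X,L)
state=R head=2 tape=Y__[Y]X_X   (R,Y)→(P,_,R)
state=P head=3 tape=Y___[X]_X   (P,X)→(Q,_,R)
state=Q head=4 tape=Y____[_]X   (Q,_)→(Q,Y,R)
state=Q head=5 tape=Y____Y[X]   (Q,X)→(R,Y,L)
state=R head=4 tape=Y____[Y]Y   (R,Y)→(P,_,R)
state=P head=5 tape=Y_____[Y]   (P,Y)→(Q,X,L)
state=Q head=4 tape=Y____[_]X   (Q,_)→(Q,Y,R)
state=Q head=5 tape=Y____Y[X]   (Q,X)→(R,Y,L)
state=R head=4 tape=Y____[Y]Y   (R,Y)→(P,_,R)
state=P head=5 tape=Y_____[Y]   (P,Y)→(Q,X,L)
state=Q head=4 tape=Y____[_]X
After 28 steps: state Q, head at 4, tape Y_____X.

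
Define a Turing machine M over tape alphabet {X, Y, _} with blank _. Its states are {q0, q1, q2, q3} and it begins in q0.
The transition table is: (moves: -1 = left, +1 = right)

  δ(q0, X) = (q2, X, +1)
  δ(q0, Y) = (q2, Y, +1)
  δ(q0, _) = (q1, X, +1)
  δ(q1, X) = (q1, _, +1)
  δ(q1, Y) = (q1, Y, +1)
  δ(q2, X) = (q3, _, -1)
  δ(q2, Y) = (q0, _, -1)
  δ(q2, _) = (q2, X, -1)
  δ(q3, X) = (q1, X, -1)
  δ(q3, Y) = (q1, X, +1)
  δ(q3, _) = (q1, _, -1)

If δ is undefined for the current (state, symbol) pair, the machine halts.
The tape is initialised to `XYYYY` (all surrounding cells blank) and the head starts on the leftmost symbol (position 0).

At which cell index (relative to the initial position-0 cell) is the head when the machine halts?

-2

state=q0 head=0 tape=__[X]YYYY   (q0,X)→(q2,X,+1)
state=q2 head=1 tape=__X[Y]YYY   (q2,Y)→(q0,_,-1)
state=q0 head=0 tape=__[X]_YYY   (q0,X)→(q2,X,+1)
state=q2 head=1 tape=__X[_]YYY   (q2,_)→(q2,X,-1)
state=q2 head=0 tape=__[X]XYYY   (q2,X)→(q3,_,-1)
state=q3 head=-1 tape=_[_]_XYYY   (q3,_)→(q1,_,-1)
state=q1 head=-2 tape=[_]__XYYY
At halt the head is at cell -2.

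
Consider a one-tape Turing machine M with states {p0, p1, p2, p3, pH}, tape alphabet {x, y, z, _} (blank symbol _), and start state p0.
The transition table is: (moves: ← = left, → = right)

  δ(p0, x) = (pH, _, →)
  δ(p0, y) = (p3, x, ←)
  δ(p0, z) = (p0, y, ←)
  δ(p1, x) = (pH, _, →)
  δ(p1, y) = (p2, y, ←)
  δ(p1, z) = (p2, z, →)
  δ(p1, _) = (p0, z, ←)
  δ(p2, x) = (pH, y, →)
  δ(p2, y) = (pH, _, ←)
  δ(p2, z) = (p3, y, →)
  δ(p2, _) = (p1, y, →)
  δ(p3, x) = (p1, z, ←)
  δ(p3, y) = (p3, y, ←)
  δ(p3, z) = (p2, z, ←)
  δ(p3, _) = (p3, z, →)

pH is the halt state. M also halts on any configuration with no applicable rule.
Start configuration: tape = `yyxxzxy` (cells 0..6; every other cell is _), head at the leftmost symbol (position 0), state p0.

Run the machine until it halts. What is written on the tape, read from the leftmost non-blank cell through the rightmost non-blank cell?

p0 | __[y]yxxzxy   read y → write x, move ←, go to p3
p3 | _[_]xyxxzxy   read _ → write z, move →, go to p3
p3 | _z[x]yxxzxy   read x → write z, move ←, go to p1
p1 | _[z]zyxxzxy   read z → write z, move →, go to p2
p2 | _z[z]yxxzxy   read z → write y, move →, go to p3
p3 | _zy[y]xxzxy   read y → write y, move ←, go to p3
p3 | _z[y]yxxzxy   read y → write y, move ←, go to p3
p3 | _[z]yyxxzxy   read z → write z, move ←, go to p2
p2 | [_]zyyxxzxy   read _ → write y, move →, go to p1
p1 | y[z]yyxxzxy   read z → write z, move →, go to p2
p2 | yz[y]yxxzxy   read y → write _, move ←, go to pH
pH | y[z]_yxxzxy
The non-blank tape span at halt is yz_yxxzxy.

yz_yxxzxy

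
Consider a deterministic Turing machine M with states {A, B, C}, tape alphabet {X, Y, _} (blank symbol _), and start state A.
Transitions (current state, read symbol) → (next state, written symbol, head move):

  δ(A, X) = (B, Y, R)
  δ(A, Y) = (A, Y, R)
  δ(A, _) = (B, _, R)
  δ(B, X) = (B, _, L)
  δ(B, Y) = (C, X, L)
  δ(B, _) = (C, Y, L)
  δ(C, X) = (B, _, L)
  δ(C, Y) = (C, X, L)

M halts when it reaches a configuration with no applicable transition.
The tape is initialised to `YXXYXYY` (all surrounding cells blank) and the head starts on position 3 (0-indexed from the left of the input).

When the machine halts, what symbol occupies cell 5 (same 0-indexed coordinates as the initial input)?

X

A | _YXX[Y]XYY   read Y → write Y, move R, go to A
A | _YXXY[X]YY   read X → write Y, move R, go to B
B | _YXXYY[Y]Y   read Y → write X, move L, go to C
C | _YXXY[Y]XY   read Y → write X, move L, go to C
C | _YXX[Y]XXY   read Y → write X, move L, go to C
C | _YX[X]XXXY   read X → write _, move L, go to B
B | _Y[X]_XXXY   read X → write _, move L, go to B
B | _[Y]__XXXY   read Y → write X, move L, go to C
C | [_]X__XXXY
Cell 5 holds X when M halts.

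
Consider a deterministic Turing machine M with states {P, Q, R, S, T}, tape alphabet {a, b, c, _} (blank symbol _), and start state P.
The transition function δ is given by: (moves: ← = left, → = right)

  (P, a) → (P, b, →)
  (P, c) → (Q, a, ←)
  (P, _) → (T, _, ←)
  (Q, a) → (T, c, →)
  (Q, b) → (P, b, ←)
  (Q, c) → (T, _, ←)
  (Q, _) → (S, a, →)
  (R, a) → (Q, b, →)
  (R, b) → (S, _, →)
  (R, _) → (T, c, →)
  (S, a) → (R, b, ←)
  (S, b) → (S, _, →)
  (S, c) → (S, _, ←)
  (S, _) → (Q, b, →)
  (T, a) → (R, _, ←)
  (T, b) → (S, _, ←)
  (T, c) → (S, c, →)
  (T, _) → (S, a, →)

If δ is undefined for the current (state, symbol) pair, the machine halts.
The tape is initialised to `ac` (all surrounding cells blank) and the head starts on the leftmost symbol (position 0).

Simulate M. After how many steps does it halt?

7

P | __[a]c   read a → write b, move →, go to P
P | __b[c]   read c → write a, move ←, go to Q
Q | __[b]a   read b → write b, move ←, go to P
P | _[_]ba   read _ → write _, move ←, go to T
T | [_]_ba   read _ → write a, move →, go to S
S | a[_]ba   read _ → write b, move →, go to Q
Q | ab[b]a   read b → write b, move ←, go to P
P | a[b]ba
M halts after 7 transitions.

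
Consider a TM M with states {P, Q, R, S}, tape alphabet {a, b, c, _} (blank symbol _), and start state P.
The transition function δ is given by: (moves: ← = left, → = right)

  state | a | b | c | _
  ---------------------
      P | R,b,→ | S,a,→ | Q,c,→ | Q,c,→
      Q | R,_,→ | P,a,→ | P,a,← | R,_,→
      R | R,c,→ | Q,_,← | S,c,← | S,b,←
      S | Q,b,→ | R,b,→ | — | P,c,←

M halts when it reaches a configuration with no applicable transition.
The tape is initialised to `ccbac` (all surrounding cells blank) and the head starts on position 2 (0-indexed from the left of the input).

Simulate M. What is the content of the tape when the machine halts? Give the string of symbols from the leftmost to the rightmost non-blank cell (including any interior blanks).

ccaaacb

state=P head=2 tape=cc[b]ac__   (P,b)→(S,a,→)
state=S head=3 tape=cca[a]c__   (S,a)→(Q,b,→)
state=Q head=4 tape=ccab[c]__   (Q,c)→(P,a,←)
state=P head=3 tape=cca[b]a__   (P,b)→(S,a,→)
state=S head=4 tape=ccaa[a]__   (S,a)→(Q,b,→)
state=Q head=5 tape=ccaab[_]_   (Q,_)→(R,_,→)
state=R head=6 tape=ccaab_[_]   (R,_)→(S,b,←)
state=S head=5 tape=ccaab[_]b   (S,_)→(P,c,←)
state=P head=4 tape=ccaa[b]cb   (P,b)→(S,a,→)
state=S head=5 tape=ccaaa[c]b
The non-blank tape span at halt is ccaaacb.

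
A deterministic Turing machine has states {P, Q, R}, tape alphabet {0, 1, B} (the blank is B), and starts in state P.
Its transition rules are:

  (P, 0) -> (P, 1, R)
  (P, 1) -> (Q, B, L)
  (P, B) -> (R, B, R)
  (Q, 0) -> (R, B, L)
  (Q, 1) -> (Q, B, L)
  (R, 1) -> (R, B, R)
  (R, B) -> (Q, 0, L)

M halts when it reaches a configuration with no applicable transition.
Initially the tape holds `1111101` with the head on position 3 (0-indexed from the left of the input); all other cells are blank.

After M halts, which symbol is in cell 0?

state=P head=3 tape=B111[1]101   (P,1)→(Q,B,L)
state=Q head=2 tape=B11[1]B101   (Q,1)→(Q,B,L)
state=Q head=1 tape=B1[1]BB101   (Q,1)→(Q,B,L)
state=Q head=0 tape=B[1]BBB101   (Q,1)→(Q,B,L)
state=Q head=-1 tape=[B]BBBB101
Cell 0 holds B when M halts.

B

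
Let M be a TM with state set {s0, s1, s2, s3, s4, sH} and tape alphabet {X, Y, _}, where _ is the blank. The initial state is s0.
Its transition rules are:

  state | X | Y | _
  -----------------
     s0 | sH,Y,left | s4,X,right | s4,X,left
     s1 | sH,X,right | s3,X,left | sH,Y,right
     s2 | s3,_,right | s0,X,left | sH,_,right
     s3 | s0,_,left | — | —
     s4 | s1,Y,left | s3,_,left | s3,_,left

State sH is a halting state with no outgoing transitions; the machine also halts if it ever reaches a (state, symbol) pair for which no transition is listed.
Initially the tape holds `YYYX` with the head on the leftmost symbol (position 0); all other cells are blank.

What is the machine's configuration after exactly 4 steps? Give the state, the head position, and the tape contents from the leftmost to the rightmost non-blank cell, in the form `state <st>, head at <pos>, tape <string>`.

state s4, head at -2, tape X__YX

state=s0 head=0 tape=__[Y]YYX   (s0,Y)→(s4,X,right)
state=s4 head=1 tape=__X[Y]YX   (s4,Y)→(s3,_,left)
state=s3 head=0 tape=__[X]_YX   (s3,X)→(s0,_,left)
state=s0 head=-1 tape=_[_]__YX   (s0,_)→(s4,X,left)
state=s4 head=-2 tape=[_]X__YX
After 4 steps: state s4, head at -2, tape X__YX.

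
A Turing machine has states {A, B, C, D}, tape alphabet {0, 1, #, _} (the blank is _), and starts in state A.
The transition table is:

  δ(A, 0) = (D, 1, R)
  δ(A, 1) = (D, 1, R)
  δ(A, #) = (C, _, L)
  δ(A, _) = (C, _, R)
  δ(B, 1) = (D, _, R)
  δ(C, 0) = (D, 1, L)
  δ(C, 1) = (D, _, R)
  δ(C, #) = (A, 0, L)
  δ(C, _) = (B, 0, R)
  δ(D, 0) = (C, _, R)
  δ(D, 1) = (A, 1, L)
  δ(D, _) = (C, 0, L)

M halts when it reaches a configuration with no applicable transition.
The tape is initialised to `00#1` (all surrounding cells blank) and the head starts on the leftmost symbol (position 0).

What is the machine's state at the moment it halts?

B

A | [0]0#1_   read 0 → write 1, move R, go to D
D | 1[0]#1_   read 0 → write _, move R, go to C
C | 1_[#]1_   read # → write 0, move L, go to A
A | 1[_]01_   read _ → write _, move R, go to C
C | 1_[0]1_   read 0 → write 1, move L, go to D
D | 1[_]11_   read _ → write 0, move L, go to C
C | [1]011_   read 1 → write _, move R, go to D
D | _[0]11_   read 0 → write _, move R, go to C
C | __[1]1_   read 1 → write _, move R, go to D
D | ___[1]_   read 1 → write 1, move L, go to A
A | __[_]1_   read _ → write _, move R, go to C
C | ___[1]_   read 1 → write _, move R, go to D
D | ____[_]   read _ → write 0, move L, go to C
C | ___[_]0   read _ → write 0, move R, go to B
B | ___0[0]
No transition is defined for (B, 0); M halts in state B.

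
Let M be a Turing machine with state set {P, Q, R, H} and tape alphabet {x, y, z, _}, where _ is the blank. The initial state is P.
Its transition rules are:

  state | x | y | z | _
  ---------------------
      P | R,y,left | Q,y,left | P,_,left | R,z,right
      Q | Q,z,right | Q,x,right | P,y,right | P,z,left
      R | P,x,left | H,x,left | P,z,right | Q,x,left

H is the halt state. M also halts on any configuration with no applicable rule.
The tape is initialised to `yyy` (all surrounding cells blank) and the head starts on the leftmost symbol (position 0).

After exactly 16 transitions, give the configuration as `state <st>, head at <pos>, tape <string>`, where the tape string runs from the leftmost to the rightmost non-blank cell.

state=P head=0 tape=__[y]yy_   (P,y)→(Q,y,left)
state=Q head=-1 tape=_[_]yyy_   (Q,_)→(P,z,left)
state=P head=-2 tape=[_]zyyy_   (P,_)→(R,z,right)
state=R head=-1 tape=z[z]yyy_   (R,z)→(P,z,right)
state=P head=0 tape=zz[y]yy_   (P,y)→(Q,y,left)
state=Q head=-1 tape=z[z]yyy_   (Q,z)→(P,y,right)
state=P head=0 tape=zy[y]yy_   (P,y)→(Q,y,left)
state=Q head=-1 tape=z[y]yyy_   (Q,y)→(Q,x,right)
state=Q head=0 tape=zx[y]yy_   (Q,y)→(Q,x,right)
state=Q head=1 tape=zxx[y]y_   (Q,y)→(Q,x,right)
state=Q head=2 tape=zxxx[y]_   (Q,y)→(Q,x,right)
state=Q head=3 tape=zxxxx[_]   (Q,_)→(P,z,left)
state=P head=2 tape=zxxx[x]z   (P,x)→(R,y,left)
state=R head=1 tape=zxx[x]yz   (R,x)→(P,x,left)
state=P head=0 tape=zx[x]xyz   (P,x)→(R,y,left)
state=R head=-1 tape=z[x]yxyz   (R,x)→(P,x,left)
state=P head=-2 tape=[z]xyxyz
After 16 steps: state P, head at -2, tape zxyxyz.

state P, head at -2, tape zxyxyz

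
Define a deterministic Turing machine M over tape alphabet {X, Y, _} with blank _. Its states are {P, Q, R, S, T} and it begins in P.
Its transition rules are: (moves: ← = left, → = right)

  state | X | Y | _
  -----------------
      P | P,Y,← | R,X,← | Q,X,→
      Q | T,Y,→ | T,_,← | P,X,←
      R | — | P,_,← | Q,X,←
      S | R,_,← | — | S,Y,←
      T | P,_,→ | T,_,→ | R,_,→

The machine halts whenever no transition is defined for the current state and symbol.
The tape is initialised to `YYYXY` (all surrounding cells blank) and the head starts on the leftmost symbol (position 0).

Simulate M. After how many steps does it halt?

P | ___[Y]YYXY______   read Y → write X, move ←, go to R
R | __[_]XYYXY______   read _ → write X, move ←, go to Q
Q | _[_]XXYYXY______   read _ → write X, move ←, go to P
P | [_]XXXYYXY______   read _ → write X, move →, go to Q
Q | X[X]XXYYXY______   read X → write Y, move →, go to T
T | XY[X]XYYXY______   read X → write _, move →, go to P
P | XY_[X]YYXY______   read X → write Y, move ←, go to P
P | XY[_]YYYXY______   read _ → write X, move →, go to Q
Q | XYX[Y]YYXY______   read Y → write _, move ←, go to T
T | XY[X]_YYXY______   read X → write _, move →, go to P
P | XY_[_]YYXY______   read _ → write X, move →, go to Q
Q | XY_X[Y]YXY______   read Y → write _, move ←, go to T
T | XY_[X]_YXY______   read X → write _, move →, go to P
P | XY__[_]YXY______   read _ → write X, move →, go to Q
Q | XY__X[Y]XY______   read Y → write _, move ←, go to T
T | XY__[X]_XY______   read X → write _, move →, go to P
P | XY___[_]XY______   read _ → write X, move →, go to Q
Q | XY___X[X]Y______   read X → write Y, move →, go to T
T | XY___XY[Y]______   read Y → write _, move →, go to T
T | XY___XY_[_]_____   read _ → write _, move →, go to R
R | XY___XY__[_]____   read _ → write X, move ←, go to Q
Q | XY___XY_[_]X____   read _ → write X, move ←, go to P
P | XY___XY[_]XX____   read _ → write X, move →, go to Q
Q | XY___XYX[X]X____   read X → write Y, move →, go to T
T | XY___XYXY[X]____   read X → write _, move →, go to P
P | XY___XYXY_[_]___   read _ → write X, move →, go to Q
Q | XY___XYXY_X[_]__   read _ → write X, move ←, go to P
P | XY___XYXY_[X]X__   read X → write Y, move ←, go to P
P | XY___XYXY[_]YX__   read _ → write X, move →, go to Q
Q | XY___XYXYX[Y]X__   read Y → write _, move ←, go to T
T | XY___XYXY[X]_X__   read X → write _, move →, go to P
P | XY___XYXY_[_]X__   read _ → write X, move →, go to Q
Q | XY___XYXY_X[X]__   read X → write Y, move →, go to T
T | XY___XYXY_XY[_]_   read _ → write _, move →, go to R
R | XY___XYXY_XY_[_]   read _ → write X, move ←, go to Q
Q | XY___XYXY_XY[_]X   read _ → write X, move ←, go to P
P | XY___XYXY_X[Y]XX   read Y → write X, move ←, go to R
R | XY___XYXY_[X]XXX
M halts after 37 transitions.

37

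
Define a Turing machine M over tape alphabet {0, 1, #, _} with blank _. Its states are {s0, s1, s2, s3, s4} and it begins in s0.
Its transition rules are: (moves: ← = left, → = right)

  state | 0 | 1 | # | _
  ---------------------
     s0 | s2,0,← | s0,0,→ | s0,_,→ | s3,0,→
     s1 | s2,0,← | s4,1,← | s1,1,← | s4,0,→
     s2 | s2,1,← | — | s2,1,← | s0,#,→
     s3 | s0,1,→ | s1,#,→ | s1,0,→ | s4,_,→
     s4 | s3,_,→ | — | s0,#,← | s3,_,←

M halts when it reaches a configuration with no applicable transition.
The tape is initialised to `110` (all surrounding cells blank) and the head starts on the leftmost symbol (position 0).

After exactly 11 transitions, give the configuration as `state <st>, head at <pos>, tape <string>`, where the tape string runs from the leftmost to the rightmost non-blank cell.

state s2, head at -1, tape #110

s0 | _[1]10   read 1 → write 0, move →, go to s0
s0 | _0[1]0   read 1 → write 0, move →, go to s0
s0 | _00[0]   read 0 → write 0, move ←, go to s2
s2 | _0[0]0   read 0 → write 1, move ←, go to s2
s2 | _[0]10   read 0 → write 1, move ←, go to s2
s2 | [_]110   read _ → write #, move →, go to s0
s0 | #[1]10   read 1 → write 0, move →, go to s0
s0 | #0[1]0   read 1 → write 0, move →, go to s0
s0 | #00[0]   read 0 → write 0, move ←, go to s2
s2 | #0[0]0   read 0 → write 1, move ←, go to s2
s2 | #[0]10   read 0 → write 1, move ←, go to s2
s2 | [#]110
After 11 steps: state s2, head at -1, tape #110.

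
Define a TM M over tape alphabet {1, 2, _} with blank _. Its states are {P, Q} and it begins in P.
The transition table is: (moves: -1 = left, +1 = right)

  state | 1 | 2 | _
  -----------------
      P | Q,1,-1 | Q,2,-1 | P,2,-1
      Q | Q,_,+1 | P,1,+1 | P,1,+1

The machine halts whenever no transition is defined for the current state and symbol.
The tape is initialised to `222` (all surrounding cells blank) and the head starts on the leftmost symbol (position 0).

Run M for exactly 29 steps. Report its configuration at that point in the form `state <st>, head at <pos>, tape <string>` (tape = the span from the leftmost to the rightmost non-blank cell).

state=P head=0 tape=_[2]22___   (P,2)→(Q,2,-1)
state=Q head=-1 tape=[_]222___   (Q,_)→(P,1,+1)
state=P head=0 tape=1[2]22___   (P,2)→(Q,2,-1)
state=Q head=-1 tape=[1]222___   (Q,1)→(Q,_,+1)
state=Q head=0 tape=_[2]22___   (Q,2)→(P,1,+1)
state=P head=1 tape=_1[2]2___   (P,2)→(Q,2,-1)
state=Q head=0 tape=_[1]22___   (Q,1)→(Q,_,+1)
state=Q head=1 tape=__[2]2___   (Q,2)→(P,1,+1)
state=P head=2 tape=__1[2]___   (P,2)→(Q,2,-1)
state=Q head=1 tape=__[1]2___   (Q,1)→(Q,_,+1)
state=Q head=2 tape=___[2]___   (Q,2)→(P,1,+1)
state=P head=3 tape=___1[_]__   (P,_)→(P,2,-1)
state=P head=2 tape=___[1]2__   (P,1)→(Q,1,-1)
state=Q head=1 tape=__[_]12__   (Q,_)→(P,1,+1)
state=P head=2 tape=__1[1]2__   (P,1)→(Q,1,-1)
state=Q head=1 tape=__[1]12__   (Q,1)→(Q,_,+1)
state=Q head=2 tape=___[1]2__   (Q,1)→(Q,_,+1)
state=Q head=3 tape=____[2]__   (Q,2)→(P,1,+1)
state=P head=4 tape=____1[_]_   (P,_)→(P,2,-1)
state=P head=3 tape=____[1]2_   (P,1)→(Q,1,-1)
state=Q head=2 tape=___[_]12_   (Q,_)→(P,1,+1)
state=P head=3 tape=___1[1]2_   (P,1)→(Q,1,-1)
state=Q head=2 tape=___[1]12_   (Q,1)→(Q,_,+1)
state=Q head=3 tape=____[1]2_   (Q,1)→(Q,_,+1)
state=Q head=4 tape=_____[2]_   (Q,2)→(P,1,+1)
state=P head=5 tape=_____1[_]   (P,_)→(P,2,-1)
state=P head=4 tape=_____[1]2   (P,1)→(Q,1,-1)
state=Q head=3 tape=____[_]12   (Q,_)→(P,1,+1)
state=P head=4 tape=____1[1]2   (P,1)→(Q,1,-1)
state=Q head=3 tape=____[1]12
After 29 steps: state Q, head at 3, tape 112.

state Q, head at 3, tape 112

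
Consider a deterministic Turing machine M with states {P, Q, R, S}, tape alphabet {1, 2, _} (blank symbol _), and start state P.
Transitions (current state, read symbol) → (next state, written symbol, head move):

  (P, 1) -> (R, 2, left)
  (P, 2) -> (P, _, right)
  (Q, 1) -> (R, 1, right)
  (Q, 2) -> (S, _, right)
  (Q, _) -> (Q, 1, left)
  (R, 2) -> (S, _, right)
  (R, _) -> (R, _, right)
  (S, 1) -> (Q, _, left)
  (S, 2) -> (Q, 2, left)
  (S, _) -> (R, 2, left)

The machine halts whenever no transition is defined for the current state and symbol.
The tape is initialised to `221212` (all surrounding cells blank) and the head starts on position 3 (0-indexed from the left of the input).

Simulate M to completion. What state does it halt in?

P | 221[2]12   read 2 → write _, move right, go to P
P | 221_[1]2   read 1 → write 2, move left, go to R
R | 221[_]22   read _ → write _, move right, go to R
R | 221_[2]2   read 2 → write _, move right, go to S
S | 221__[2]   read 2 → write 2, move left, go to Q
Q | 221_[_]2   read _ → write 1, move left, go to Q
Q | 221[_]12   read _ → write 1, move left, go to Q
Q | 22[1]112   read 1 → write 1, move right, go to R
R | 221[1]12
No transition is defined for (R, 1); M halts in state R.

R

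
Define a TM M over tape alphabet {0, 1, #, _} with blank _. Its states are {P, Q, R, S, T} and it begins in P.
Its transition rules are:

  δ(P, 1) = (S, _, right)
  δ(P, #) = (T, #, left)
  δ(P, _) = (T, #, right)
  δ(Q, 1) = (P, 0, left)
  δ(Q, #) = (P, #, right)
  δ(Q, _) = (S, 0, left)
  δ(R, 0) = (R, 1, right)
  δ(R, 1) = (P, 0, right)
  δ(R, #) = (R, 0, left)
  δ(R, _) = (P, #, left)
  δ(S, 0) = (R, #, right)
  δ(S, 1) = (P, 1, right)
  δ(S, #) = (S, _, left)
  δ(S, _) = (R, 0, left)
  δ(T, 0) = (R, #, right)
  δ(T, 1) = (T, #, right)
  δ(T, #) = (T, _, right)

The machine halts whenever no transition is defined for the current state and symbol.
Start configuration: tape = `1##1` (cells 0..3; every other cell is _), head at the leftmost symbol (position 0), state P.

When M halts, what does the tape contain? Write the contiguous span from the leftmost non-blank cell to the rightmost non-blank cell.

#_###1

P | __[1]##1   read 1 → write _, move right, go to S
S | ___[#]#1   read # → write _, move left, go to S
S | __[_]_#1   read _ → write 0, move left, go to R
R | _[_]0_#1   read _ → write #, move left, go to P
P | [_]#0_#1   read _ → write #, move right, go to T
T | #[#]0_#1   read # → write _, move right, go to T
T | #_[0]_#1   read 0 → write #, move right, go to R
R | #_#[_]#1   read _ → write #, move left, go to P
P | #_[#]##1   read # → write #, move left, go to T
T | #[_]###1
The non-blank tape span at halt is #_###1.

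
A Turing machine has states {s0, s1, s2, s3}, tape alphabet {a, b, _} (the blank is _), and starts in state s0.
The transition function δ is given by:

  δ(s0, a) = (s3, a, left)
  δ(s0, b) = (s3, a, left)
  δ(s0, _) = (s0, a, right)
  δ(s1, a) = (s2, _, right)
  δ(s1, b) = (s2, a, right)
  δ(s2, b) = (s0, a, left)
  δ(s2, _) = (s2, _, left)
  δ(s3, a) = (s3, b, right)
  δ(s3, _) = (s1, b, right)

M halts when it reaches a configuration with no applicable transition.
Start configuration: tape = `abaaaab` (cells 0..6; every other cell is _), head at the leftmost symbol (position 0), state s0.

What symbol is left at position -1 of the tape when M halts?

s0 | _[a]baaaab   read a → write a, move left, go to s3
s3 | [_]abaaaab   read _ → write b, move right, go to s1
s1 | b[a]baaaab   read a → write _, move right, go to s2
s2 | b_[b]aaaab   read b → write a, move left, go to s0
s0 | b[_]aaaaab   read _ → write a, move right, go to s0
s0 | ba[a]aaaab   read a → write a, move left, go to s3
s3 | b[a]aaaaab   read a → write b, move right, go to s3
s3 | bb[a]aaaab   read a → write b, move right, go to s3
s3 | bbb[a]aaab   read a → write b, move right, go to s3
s3 | bbbb[a]aab   read a → write b, move right, go to s3
s3 | bbbbb[a]ab   read a → write b, move right, go to s3
s3 | bbbbbb[a]b   read a → write b, move right, go to s3
s3 | bbbbbbb[b]
Cell -1 holds b when M halts.

b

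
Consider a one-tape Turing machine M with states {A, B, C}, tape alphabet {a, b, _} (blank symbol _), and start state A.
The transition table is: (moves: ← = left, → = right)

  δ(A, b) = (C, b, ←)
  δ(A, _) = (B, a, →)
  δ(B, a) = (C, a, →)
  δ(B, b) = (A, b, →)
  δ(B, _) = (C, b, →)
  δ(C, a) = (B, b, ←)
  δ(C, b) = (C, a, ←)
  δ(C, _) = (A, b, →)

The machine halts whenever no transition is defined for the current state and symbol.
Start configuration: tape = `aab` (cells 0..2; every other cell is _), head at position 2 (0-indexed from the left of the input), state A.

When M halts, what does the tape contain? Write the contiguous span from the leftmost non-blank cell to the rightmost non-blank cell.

A | __aa[b]   read b → write b, move ←, go to C
C | __a[a]b   read a → write b, move ←, go to B
B | __[a]bb   read a → write a, move →, go to C
C | __a[b]b   read b → write a, move ←, go to C
C | __[a]ab   read a → write b, move ←, go to B
B | _[_]bab   read _ → write b, move →, go to C
C | _b[b]ab   read b → write a, move ←, go to C
C | _[b]aab   read b → write a, move ←, go to C
C | [_]aaab   read _ → write b, move →, go to A
A | b[a]aab
The non-blank tape span at halt is baaab.

baaab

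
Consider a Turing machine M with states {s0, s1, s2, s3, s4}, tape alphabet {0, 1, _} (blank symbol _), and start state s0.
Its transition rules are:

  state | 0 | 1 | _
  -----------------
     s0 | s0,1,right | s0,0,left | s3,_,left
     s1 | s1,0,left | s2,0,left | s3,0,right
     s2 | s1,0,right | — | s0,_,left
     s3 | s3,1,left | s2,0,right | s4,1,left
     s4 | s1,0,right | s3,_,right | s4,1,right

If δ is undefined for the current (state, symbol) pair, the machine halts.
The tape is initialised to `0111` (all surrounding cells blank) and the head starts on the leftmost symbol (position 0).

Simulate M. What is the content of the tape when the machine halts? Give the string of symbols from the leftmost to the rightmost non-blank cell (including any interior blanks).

1_01011

s0 | ___[0]111   read 0 → write 1, move right, go to s0
s0 | ___1[1]11   read 1 → write 0, move left, go to s0
s0 | ___[1]011   read 1 → write 0, move left, go to s0
s0 | __[_]0011   read _ → write _, move left, go to s3
s3 | _[_]_0011   read _ → write 1, move left, go to s4
s4 | [_]1_0011   read _ → write 1, move right, go to s4
s4 | 1[1]_0011   read 1 → write _, move right, go to s3
s3 | 1_[_]0011   read _ → write 1, move left, go to s4
s4 | 1[_]10011   read _ → write 1, move right, go to s4
s4 | 11[1]0011   read 1 → write _, move right, go to s3
s3 | 11_[0]011   read 0 → write 1, move left, go to s3
s3 | 11[_]1011   read _ → write 1, move left, go to s4
s4 | 1[1]11011   read 1 → write _, move right, go to s3
s3 | 1_[1]1011   read 1 → write 0, move right, go to s2
s2 | 1_0[1]011
The non-blank tape span at halt is 1_01011.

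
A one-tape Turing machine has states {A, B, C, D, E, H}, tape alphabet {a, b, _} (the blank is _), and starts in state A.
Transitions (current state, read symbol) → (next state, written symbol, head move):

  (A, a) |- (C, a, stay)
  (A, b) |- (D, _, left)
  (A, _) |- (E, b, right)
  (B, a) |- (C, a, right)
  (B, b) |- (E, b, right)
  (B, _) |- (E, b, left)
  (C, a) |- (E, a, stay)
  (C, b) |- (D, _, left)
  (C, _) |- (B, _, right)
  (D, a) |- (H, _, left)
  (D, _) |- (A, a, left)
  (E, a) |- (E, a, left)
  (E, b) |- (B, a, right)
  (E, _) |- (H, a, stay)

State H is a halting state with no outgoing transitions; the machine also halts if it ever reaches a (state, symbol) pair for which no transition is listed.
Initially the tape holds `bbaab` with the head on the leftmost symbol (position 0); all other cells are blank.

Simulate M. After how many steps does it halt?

A | __[b]baab   read b → write _, move left, go to D
D | _[_]_baab   read _ → write a, move left, go to A
A | [_]a_baab   read _ → write b, move right, go to E
E | b[a]_baab   read a → write a, move left, go to E
E | [b]a_baab   read b → write a, move right, go to B
B | a[a]_baab   read a → write a, move right, go to C
C | aa[_]baab   read _ → write _, move right, go to B
B | aa_[b]aab   read b → write b, move right, go to E
E | aa_b[a]ab   read a → write a, move left, go to E
E | aa_[b]aab   read b → write a, move right, go to B
B | aa_a[a]ab   read a → write a, move right, go to C
C | aa_aa[a]b   read a → write a, move stay, go to E
E | aa_aa[a]b   read a → write a, move left, go to E
E | aa_a[a]ab   read a → write a, move left, go to E
E | aa_[a]aab   read a → write a, move left, go to E
E | aa[_]aaab   read _ → write a, move stay, go to H
H | aa[a]aaab
M halts after 16 transitions.

16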